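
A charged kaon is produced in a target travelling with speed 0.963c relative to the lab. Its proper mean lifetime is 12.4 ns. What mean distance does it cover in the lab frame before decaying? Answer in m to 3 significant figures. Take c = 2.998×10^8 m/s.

γ = 1/√(1 − 0.963²) = 3.7106
Dilated lifetime: Δt = γτ₀ = 3.7106 × 12.4 ns = 46.011 ns
d = vΔt = 0.963c × 46.011 ns = 2.8871×10^8 m/s × 4.6011×10^-8 s = 13.3 m

d ≈ 13.3 m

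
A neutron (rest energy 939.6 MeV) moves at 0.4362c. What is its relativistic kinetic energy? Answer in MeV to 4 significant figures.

K ≈ 104.6 MeV

γ = 1/√(1 − 0.4362²) = 1.11130
K = (γ − 1)m₀c² = (1.11130 − 1) × 939.6 MeV = 0.111297 × 939.6 MeV = 104.6 MeV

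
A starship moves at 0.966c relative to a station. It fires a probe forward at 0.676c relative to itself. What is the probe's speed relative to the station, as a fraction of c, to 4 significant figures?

Relativistic velocity addition: u = (u' + v)/(1 + u'v/c²)
= (0.676 + 0.966)/(1 + 0.676×0.966) = 1.642/1.65302 = 0.9933

u ≈ 0.9933c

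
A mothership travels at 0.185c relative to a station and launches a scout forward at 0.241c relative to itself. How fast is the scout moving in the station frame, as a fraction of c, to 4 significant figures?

Compose boost 2: (0.241 + 0.185)/(1 + 0.241×0.185) = 0.4260/1.04459 = 0.4078

u ≈ 0.4078c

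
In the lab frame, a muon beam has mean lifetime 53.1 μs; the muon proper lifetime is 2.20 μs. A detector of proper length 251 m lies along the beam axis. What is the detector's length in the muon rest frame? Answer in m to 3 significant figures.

Time dilation ⇒ γ = Δt/τ₀ = 53.1/2.20 = 24.136
Length contraction: L = L₀/γ = 251/24.136 = 10.4 m

L ≈ 10.4 m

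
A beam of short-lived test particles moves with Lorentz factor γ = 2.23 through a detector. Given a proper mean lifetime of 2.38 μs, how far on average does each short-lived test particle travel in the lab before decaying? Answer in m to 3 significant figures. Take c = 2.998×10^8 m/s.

d ≈ 1420 m

β = √(1 − 1/γ²) = √(1 − 1/2.23²) = 0.89382
Dilated lifetime: Δt = γτ₀ = 2.23 × 2.38 μs = 5.3074 μs
d = vΔt = 0.89382c × 5.3074 μs = 2.6797×10^8 m/s × 5.3074×10^-6 s = 1420 m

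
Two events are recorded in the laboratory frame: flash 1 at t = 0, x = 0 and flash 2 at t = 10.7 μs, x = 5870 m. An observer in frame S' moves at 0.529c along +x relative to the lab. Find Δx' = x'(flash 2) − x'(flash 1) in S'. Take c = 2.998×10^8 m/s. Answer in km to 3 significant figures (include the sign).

Δx' ≈ 4.92 km

γ = 1/√(1 − 0.529²) = 1.1784
Δx' = γ(Δx − vΔt) = 1.1784 × (5870 m − 0.529×(2.998×10^8 m/s)×10.7×10^-6 s)
= 1.1784 × (4173.0 m) = 4.92 km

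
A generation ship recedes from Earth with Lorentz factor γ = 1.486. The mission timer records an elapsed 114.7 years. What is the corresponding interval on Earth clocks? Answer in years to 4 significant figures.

Δt ≈ 170.4 years

γ = 1.486 (given)
Time dilation: Δt = γτ₀ = 1.486 × 114.7 years = 170.4 years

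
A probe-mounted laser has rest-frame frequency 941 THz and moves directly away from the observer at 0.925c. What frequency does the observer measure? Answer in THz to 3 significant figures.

f_obs ≈ 186 THz

Relativistic Doppler: f_obs = f_src √((1−β)/(1+β))
= 941 × √(0.075000/1.9250) = 941 × 0.19739 = 186 THz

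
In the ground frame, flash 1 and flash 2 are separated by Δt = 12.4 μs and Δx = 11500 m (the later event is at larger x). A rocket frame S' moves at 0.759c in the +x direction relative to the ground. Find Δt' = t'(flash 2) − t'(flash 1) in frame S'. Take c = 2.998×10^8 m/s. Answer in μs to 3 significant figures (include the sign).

Δt' ≈ -25.7 μs

γ = 1/√(1 − 0.759²) = 1.5359
Δt' = γ(Δt − vΔx/c²) = 1.5359 × (12.4 μs − 0.759×11500 m / (2.998×10^8 m/s))
= 1.5359 × (-16.714 μs) = -25.7 μs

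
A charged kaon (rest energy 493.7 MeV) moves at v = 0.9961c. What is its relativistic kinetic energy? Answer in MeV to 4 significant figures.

γ = 1/√(1 − 0.9961²) = 11.3338
K = (γ − 1)m₀c² = (11.3338 − 1) × 493.7 MeV = 10.3338 × 493.7 MeV = 5102 MeV

K ≈ 5102 MeV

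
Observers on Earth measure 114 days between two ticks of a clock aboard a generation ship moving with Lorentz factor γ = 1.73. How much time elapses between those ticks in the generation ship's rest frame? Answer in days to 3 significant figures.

τ₀ ≈ 65.9 days

γ = 1.73 (given)
Proper time: τ₀ = Δt/γ = 114/1.73 = 65.9 days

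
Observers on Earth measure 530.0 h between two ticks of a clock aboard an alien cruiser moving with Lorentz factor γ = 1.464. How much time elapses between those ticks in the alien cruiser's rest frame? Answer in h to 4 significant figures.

τ₀ ≈ 362.0 h

γ = 1.464 (given)
Proper time: τ₀ = Δt/γ = 530.0/1.464 = 362.0 h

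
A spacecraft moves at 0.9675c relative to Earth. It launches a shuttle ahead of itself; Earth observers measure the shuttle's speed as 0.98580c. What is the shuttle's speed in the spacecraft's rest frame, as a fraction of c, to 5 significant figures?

u' ≈ 0.39577c

Inverse velocity addition: u' = (u − v)/(1 − uv/c²)
= (0.98580 − 0.9675)/(1 − 0.98580×0.9675) = 0.018300/0.04623850 = 0.39577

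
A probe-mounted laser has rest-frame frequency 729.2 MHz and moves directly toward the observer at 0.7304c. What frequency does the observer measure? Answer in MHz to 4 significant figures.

f_obs ≈ 1847 MHz

Relativistic Doppler: f_obs = f_src √((1+β)/(1−β))
= 729.2 × √(1.73040/0.269600) = 729.2 × 2.53346 = 1847 MHz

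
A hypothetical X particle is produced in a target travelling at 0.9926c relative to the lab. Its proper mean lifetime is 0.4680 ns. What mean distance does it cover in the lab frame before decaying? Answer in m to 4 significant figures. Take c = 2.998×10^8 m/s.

γ = 1/√(1 − 0.9926²) = 8.23520
Dilated lifetime: Δt = γτ₀ = 8.23520 × 0.4680 ns = 3.85407 ns
d = vΔt = 0.9926c × 3.85407 ns = 2.97581×10^8 m/s × 3.85407×10^-9 s = 1.147 m

d ≈ 1.147 m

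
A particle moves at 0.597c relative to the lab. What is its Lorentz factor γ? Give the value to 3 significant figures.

γ ≈ 1.25

γ = 1/√(1 − β²) = 1/√(1 − 0.597²) = 1/√(0.64359) = 1.25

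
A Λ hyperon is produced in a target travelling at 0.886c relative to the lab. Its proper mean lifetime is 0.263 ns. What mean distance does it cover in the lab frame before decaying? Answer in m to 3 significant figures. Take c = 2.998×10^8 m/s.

d ≈ 0.151 m

γ = 1/√(1 − 0.886²) = 2.1566
Dilated lifetime: Δt = γτ₀ = 2.1566 × 0.263 ns = 0.56720 ns
d = vΔt = 0.886c × 0.56720 ns = 2.6562×10^8 m/s × 5.6720×10^-10 s = 0.151 m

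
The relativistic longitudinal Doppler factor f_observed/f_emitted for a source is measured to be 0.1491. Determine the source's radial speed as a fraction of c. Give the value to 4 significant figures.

f_obs/f_src = √((1−β)/(1+β)) = 0.1491  ⇒  (1−β)/(1+β) = 0.0222308
β = |1 − D²|/(1 + D²) = |1 − 0.0222308|/(1 + 0.0222308) = 0.9565

β ≈ 0.9565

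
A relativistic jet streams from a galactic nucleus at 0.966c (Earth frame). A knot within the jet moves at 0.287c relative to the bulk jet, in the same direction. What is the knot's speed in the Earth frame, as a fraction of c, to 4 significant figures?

u ≈ 0.9810c

Relativistic velocity addition: u = (u' + v)/(1 + u'v/c²)
= (0.287 + 0.966)/(1 + 0.287×0.966) = 1.253/1.27724 = 0.9810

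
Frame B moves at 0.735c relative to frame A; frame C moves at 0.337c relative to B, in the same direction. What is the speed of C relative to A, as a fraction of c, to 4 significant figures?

u ≈ 0.8592c

Compose boost 2: (0.337 + 0.735)/(1 + 0.337×0.735) = 1.072/1.24769 = 0.8592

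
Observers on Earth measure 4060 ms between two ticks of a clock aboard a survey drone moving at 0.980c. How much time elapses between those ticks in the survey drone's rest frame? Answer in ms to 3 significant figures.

γ = 1/√(1 − 0.980²) = 5.0252
Proper time: τ₀ = Δt/γ = 4060/5.0252 = 808 ms

τ₀ ≈ 808 ms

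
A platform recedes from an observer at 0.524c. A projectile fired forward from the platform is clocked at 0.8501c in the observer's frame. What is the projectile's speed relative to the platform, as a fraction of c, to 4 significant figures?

Inverse velocity addition: u' = (u − v)/(1 − uv/c²)
= (0.8501 − 0.524)/(1 − 0.8501×0.524) = 0.3261/0.554548 = 0.5880

u' ≈ 0.5880c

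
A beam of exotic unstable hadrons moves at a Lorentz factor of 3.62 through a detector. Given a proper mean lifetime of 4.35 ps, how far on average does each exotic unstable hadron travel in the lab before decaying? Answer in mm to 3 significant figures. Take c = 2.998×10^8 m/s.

β = √(1 − 1/γ²) = √(1 − 1/3.62²) = 0.96109
Dilated lifetime: Δt = γτ₀ = 3.62 × 4.35 ps = 15.747 ps
d = vΔt = 0.96109c × 15.747 ps = 2.8813×10^8 m/s × 1.5747×10^-11 s = 4.54 mm

d ≈ 4.54 mm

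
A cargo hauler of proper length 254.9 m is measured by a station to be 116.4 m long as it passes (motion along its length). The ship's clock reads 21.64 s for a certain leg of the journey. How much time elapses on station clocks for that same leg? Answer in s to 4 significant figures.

Length contraction ⇒ γ = L₀/L = 254.9/116.4 = 2.18986
Time dilation: Δt = γτ₀ = 2.18986 × 21.64 s = 47.39 s

Δt ≈ 47.39 s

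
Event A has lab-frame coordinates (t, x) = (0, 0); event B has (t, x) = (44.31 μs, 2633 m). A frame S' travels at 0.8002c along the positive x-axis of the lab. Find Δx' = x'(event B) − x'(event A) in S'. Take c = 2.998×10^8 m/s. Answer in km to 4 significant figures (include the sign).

γ = 1/√(1 − 0.8002²) = 1.66741
Δx' = γ(Δx − vΔt) = 1.66741 × (2633 m − 0.8002×(2.998×10^8 m/s)×44.31×10^-6 s)
= 1.66741 × (-7996.97 m) = -13.33 km

Δx' ≈ -13.33 km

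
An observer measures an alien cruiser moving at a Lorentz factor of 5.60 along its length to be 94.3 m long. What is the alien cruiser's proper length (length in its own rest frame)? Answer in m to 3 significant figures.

L₀ ≈ 528 m

γ = 5.60 (given)
L₀ = γL = 5.60 × 94.3 = 528 m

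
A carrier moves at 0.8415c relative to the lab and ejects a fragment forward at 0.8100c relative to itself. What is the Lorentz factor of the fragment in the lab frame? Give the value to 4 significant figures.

γ ≈ 5.308

u_lab = (0.8100 + 0.8415)/(1 + 0.8100×0.8415) = 1.6515/1.681615 = 0.9820916
γ = 1/√(1 − 0.9820916²) = 5.308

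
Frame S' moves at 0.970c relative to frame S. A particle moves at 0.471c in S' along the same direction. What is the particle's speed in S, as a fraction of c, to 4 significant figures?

Relativistic velocity addition: u = (u' + v)/(1 + u'v/c²)
= (0.471 + 0.970)/(1 + 0.471×0.970) = 1.441/1.45687 = 0.9891

u ≈ 0.9891c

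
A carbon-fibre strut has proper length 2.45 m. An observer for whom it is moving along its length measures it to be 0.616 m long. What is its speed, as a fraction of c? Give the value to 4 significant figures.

γ = L₀/L = 2.45/0.616 = 3.97727
β = √(1 − 1/γ²) = 0.9679

β ≈ 0.9679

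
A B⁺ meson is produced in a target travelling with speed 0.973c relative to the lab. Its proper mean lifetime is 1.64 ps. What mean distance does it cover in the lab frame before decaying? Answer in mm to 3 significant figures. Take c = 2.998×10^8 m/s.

γ = 1/√(1 − 0.973²) = 4.3327
Dilated lifetime: Δt = γτ₀ = 4.3327 × 1.64 ps = 7.1056 ps
d = vΔt = 0.973c × 7.1056 ps = 2.9171×10^8 m/s × 7.1056×10^-12 s = 2.07 mm

d ≈ 2.07 mm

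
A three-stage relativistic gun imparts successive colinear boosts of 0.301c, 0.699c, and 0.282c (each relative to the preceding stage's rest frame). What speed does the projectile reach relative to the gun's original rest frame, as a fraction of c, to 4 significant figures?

u ≈ 0.8988c

Compose boost 2: (0.699 + 0.301)/(1 + 0.699×0.301) = 1.000/1.21040 = 0.826174
Compose boost 3: (0.282 + 0.826174)/(1 + 0.282×0.826174) = 1.10817/1.23298 = 0.8988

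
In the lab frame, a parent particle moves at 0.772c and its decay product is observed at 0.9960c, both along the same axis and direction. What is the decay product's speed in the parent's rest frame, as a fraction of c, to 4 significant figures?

Inverse velocity addition: u' = (u − v)/(1 − uv/c²)
= (0.9960 − 0.772)/(1 − 0.9960×0.772) = 0.2240/0.231088 = 0.9693

u' ≈ 0.9693c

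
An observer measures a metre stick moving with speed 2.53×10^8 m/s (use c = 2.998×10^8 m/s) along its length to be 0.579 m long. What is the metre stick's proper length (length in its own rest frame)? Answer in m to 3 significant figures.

β = v/c = 2.53×10^8 / 2.998×10^8 = 0.84390
γ = 1/√(1 − 0.84390²) = 1.8639
L₀ = γL = 1.8639 × 0.579 = 1.08 m

L₀ ≈ 1.08 m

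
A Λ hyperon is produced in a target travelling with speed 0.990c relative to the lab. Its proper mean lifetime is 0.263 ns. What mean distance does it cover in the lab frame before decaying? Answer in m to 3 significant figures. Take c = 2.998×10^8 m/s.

d ≈ 0.553 m

γ = 1/√(1 − 0.990²) = 7.0888
Dilated lifetime: Δt = γτ₀ = 7.0888 × 0.263 ns = 1.8644 ns
d = vΔt = 0.990c × 1.8644 ns = 2.9680×10^8 m/s × 1.8644×10^-9 s = 0.553 m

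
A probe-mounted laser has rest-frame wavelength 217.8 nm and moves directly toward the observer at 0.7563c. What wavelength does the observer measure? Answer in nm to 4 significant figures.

λ_obs ≈ 81.13 nm

Relativistic Doppler: λ_obs = λ_src √((1−β)/(1+β))
= 217.8 × √(0.243700/1.75630) = 217.8 × 0.372502 = 81.13 nm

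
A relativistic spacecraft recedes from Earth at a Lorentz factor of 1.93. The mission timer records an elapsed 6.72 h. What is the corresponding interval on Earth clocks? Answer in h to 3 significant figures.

Δt ≈ 13.0 h

γ = 1.93 (given)
Time dilation: Δt = γτ₀ = 1.93 × 6.72 h = 13.0 h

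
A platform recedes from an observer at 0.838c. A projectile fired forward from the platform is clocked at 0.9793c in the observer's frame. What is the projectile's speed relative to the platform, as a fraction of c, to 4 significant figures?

u' ≈ 0.7879c

Inverse velocity addition: u' = (u − v)/(1 − uv/c²)
= (0.9793 − 0.838)/(1 − 0.9793×0.838) = 0.1413/0.179347 = 0.7879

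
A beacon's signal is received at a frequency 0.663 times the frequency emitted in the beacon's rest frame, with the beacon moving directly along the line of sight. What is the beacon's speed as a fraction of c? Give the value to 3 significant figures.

β ≈ 0.389

f_obs/f_src = √((1−β)/(1+β)) = 0.663  ⇒  (1−β)/(1+β) = 0.43957
β = |1 − D²|/(1 + D²) = |1 − 0.43957|/(1 + 0.43957) = 0.389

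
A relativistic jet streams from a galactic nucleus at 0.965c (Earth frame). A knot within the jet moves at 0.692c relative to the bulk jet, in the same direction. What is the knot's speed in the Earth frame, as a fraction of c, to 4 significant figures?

u ≈ 0.9935c

Relativistic velocity addition: u = (u' + v)/(1 + u'v/c²)
= (0.692 + 0.965)/(1 + 0.692×0.965) = 1.657/1.66778 = 0.9935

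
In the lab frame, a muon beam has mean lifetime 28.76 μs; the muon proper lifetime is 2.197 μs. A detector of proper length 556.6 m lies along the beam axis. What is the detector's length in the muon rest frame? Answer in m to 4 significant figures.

L ≈ 42.52 m

Time dilation ⇒ γ = Δt/τ₀ = 28.76/2.197 = 13.0906
Length contraction: L = L₀/γ = 556.6/13.0906 = 42.52 m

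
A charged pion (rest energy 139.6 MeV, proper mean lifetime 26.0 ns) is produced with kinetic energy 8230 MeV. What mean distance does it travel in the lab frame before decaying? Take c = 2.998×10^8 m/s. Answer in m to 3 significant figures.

d ≈ 467 m

γ = 1 + K/(m₀c²) = 1 + 8230/139.6 = 59.954
β = √(1 − 1/γ²) = 0.99986
Dilated lifetime: γτ₀ = 59.954 × 26.0 ns = 1558.8 ns
d = βc·γτ₀ = 0.99986 × (2.998×10^8 m/s) × 1.5588×10^-6 s = 467 m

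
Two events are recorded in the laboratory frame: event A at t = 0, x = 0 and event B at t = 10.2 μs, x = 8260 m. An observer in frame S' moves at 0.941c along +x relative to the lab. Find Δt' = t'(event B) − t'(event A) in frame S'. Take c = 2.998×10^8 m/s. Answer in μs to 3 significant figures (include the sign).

Δt' ≈ -46.5 μs

γ = 1/√(1 − 0.941²) = 2.9550
Δt' = γ(Δt − vΔx/c²) = 2.9550 × (10.2 μs − 0.941×8260 m / (2.998×10^8 m/s))
= 2.9550 × (-15.726 μs) = -46.5 μs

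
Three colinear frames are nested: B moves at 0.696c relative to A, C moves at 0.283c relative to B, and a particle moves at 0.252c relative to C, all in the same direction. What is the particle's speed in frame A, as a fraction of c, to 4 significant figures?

Compose boost 2: (0.283 + 0.696)/(1 + 0.283×0.696) = 0.9790/1.19697 = 0.817900
Compose boost 3: (0.252 + 0.817900)/(1 + 0.252×0.817900) = 1.06990/1.20611 = 0.8871

u ≈ 0.8871c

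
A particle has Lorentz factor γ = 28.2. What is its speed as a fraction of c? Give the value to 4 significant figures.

β ≈ 0.9994

β = √(1 − 1/γ²) = √(1 − 1/28.2²) = √(0.998743) = 0.9994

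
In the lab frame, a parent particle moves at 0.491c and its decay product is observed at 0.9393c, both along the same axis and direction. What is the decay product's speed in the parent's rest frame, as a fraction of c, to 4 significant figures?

Inverse velocity addition: u' = (u − v)/(1 − uv/c²)
= (0.9393 − 0.491)/(1 − 0.9393×0.491) = 0.4483/0.538804 = 0.8320

u' ≈ 0.8320c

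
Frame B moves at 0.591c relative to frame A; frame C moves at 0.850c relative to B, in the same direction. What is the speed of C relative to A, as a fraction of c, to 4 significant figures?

Compose boost 2: (0.850 + 0.591)/(1 + 0.850×0.591) = 1.441/1.50235 = 0.9592

u ≈ 0.9592c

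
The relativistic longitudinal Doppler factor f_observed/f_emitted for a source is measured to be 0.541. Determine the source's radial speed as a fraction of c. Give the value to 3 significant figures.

β ≈ 0.547

f_obs/f_src = √((1−β)/(1+β)) = 0.541  ⇒  (1−β)/(1+β) = 0.29268
β = |1 − D²|/(1 + D²) = |1 − 0.29268|/(1 + 0.29268) = 0.547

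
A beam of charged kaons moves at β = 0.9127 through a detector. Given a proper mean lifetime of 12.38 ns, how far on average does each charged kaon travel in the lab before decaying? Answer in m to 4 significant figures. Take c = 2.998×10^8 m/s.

d ≈ 8.290 m

γ = 1/√(1 − 0.9127²) = 2.44720
Dilated lifetime: Δt = γτ₀ = 2.44720 × 12.38 ns = 30.2963 ns
d = vΔt = 0.9127c × 30.2963 ns = 2.73627×10^8 m/s × 3.02963×10^-8 s = 8.290 m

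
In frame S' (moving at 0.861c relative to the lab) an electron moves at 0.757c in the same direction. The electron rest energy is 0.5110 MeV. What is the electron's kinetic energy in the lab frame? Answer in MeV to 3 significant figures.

K ≈ 2.03 MeV

u_lab = (0.757 + 0.861)/(1 + 0.757×0.861) = 0.979551
γ = 1/√(1 − 0.979551²) = 4.9703
K = (γ − 1)m₀c² = (4.9703 − 1) × 0.5110 = 3.9703 × 0.5110 = 2.03 MeV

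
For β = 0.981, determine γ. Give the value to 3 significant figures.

γ = 1/√(1 − β²) = 1/√(1 − 0.981²) = 1/√(0.037639) = 5.15

γ ≈ 5.15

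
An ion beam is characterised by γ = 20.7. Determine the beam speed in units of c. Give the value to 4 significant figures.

β = √(1 − 1/γ²) = √(1 − 1/20.7²) = √(0.997666) = 0.9988

β ≈ 0.9988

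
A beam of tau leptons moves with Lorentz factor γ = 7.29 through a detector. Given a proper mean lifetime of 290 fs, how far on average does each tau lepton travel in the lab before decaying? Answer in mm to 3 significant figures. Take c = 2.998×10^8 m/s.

β = √(1 − 1/γ²) = √(1 − 1/7.29²) = 0.99055
Dilated lifetime: Δt = γτ₀ = 7.29 × 290 fs = 2114.1 fs
d = vΔt = 0.99055c × 2114.1 fs = 2.9697×10^8 m/s × 2.1141×10^-12 s = 0.628 mm

d ≈ 0.628 mm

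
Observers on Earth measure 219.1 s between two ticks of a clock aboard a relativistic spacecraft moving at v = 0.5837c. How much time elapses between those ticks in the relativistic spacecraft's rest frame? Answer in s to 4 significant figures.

τ₀ ≈ 177.9 s

γ = 1/√(1 − 0.5837²) = 1.23157
Proper time: τ₀ = Δt/γ = 219.1/1.23157 = 177.9 s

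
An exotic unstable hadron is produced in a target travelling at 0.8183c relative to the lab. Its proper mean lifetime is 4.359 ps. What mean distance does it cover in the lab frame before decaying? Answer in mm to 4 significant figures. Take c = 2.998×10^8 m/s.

d ≈ 1.860 mm

γ = 1/√(1 − 0.8183²) = 1.73976
Dilated lifetime: Δt = γτ₀ = 1.73976 × 4.359 ps = 7.58362 ps
d = vΔt = 0.8183c × 7.58362 ps = 2.45326×10^8 m/s × 7.58362×10^-12 s = 1.860 mm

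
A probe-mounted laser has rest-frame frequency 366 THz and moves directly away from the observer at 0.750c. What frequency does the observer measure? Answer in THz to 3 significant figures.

Relativistic Doppler: f_obs = f_src √((1−β)/(1+β))
= 366 × √(0.25000/1.7500) = 366 × 0.37796 = 138 THz

f_obs ≈ 138 THz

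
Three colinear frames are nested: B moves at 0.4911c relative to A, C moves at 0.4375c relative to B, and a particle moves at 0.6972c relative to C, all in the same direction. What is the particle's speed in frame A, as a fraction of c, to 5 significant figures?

u ≈ 0.95346c

Compose boost 2: (0.4375 + 0.4911)/(1 + 0.4375×0.4911) = 0.92860/1.214856 = 0.7643703
Compose boost 3: (0.6972 + 0.7643703)/(1 + 0.6972×0.7643703) = 1.461570/1.532919 = 0.95346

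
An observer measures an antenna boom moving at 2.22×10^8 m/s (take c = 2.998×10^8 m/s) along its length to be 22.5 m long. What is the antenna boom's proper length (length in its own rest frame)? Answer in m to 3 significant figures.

β = v/c = 2.22×10^8 / 2.998×10^8 = 0.74049
γ = 1/√(1 − 0.74049²) = 1.4880
L₀ = γL = 1.4880 × 22.5 = 33.5 m

L₀ ≈ 33.5 m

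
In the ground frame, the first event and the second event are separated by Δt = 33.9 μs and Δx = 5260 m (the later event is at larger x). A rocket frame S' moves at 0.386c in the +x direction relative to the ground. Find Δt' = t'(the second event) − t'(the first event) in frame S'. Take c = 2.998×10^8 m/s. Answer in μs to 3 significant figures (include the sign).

Δt' ≈ 29.4 μs

γ = 1/√(1 − 0.386²) = 1.0840
Δt' = γ(Δt − vΔx/c²) = 1.0840 × (33.9 μs − 0.386×5260 m / (2.998×10^8 m/s))
= 1.0840 × (27.128 μs) = 29.4 μs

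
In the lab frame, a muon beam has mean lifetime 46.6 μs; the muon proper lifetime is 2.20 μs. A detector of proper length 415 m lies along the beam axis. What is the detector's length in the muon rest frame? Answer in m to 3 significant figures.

Time dilation ⇒ γ = Δt/τ₀ = 46.6/2.20 = 21.182
Length contraction: L = L₀/γ = 415/21.182 = 19.6 m

L ≈ 19.6 m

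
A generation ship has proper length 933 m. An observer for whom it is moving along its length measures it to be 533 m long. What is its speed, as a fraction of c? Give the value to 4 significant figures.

γ = L₀/L = 933/533 = 1.75047
β = √(1 − 1/γ²) = 0.8208

β ≈ 0.8208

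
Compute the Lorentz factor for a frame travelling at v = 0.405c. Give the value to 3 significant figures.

γ ≈ 1.09

γ = 1/√(1 − β²) = 1/√(1 − 0.405²) = 1/√(0.83597) = 1.09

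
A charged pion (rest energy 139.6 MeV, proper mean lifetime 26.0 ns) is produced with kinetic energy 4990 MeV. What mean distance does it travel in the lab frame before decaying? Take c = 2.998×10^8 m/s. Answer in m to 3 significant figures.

d ≈ 286 m

γ = 1 + K/(m₀c²) = 1 + 4990/139.6 = 36.745
β = √(1 − 1/γ²) = 0.99963
Dilated lifetime: γτ₀ = 36.745 × 26.0 ns = 955.37 ns
d = βc·γτ₀ = 0.99963 × (2.998×10^8 m/s) × 9.5537×10^-7 s = 286 m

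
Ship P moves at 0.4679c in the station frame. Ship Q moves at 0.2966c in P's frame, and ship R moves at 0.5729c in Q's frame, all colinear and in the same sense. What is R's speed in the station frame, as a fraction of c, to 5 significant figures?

Compose boost 2: (0.2966 + 0.4679)/(1 + 0.2966×0.4679) = 0.76450/1.138779 = 0.6713330
Compose boost 3: (0.5729 + 0.6713330)/(1 + 0.5729×0.6713330) = 1.244233/1.384607 = 0.89862

u ≈ 0.89862c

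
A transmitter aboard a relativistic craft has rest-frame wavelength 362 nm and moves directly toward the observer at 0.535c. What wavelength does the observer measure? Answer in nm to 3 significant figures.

Relativistic Doppler: λ_obs = λ_src √((1−β)/(1+β))
= 362 × √(0.46500/1.5350) = 362 × 0.55039 = 199 nm

λ_obs ≈ 199 nm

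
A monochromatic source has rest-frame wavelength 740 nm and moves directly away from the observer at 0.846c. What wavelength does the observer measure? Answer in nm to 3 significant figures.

λ_obs ≈ 2560 nm

Relativistic Doppler: λ_obs = λ_src √((1+β)/(1−β))
= 740 × √(1.8460/0.15400) = 740 × 3.4622 = 2560 nm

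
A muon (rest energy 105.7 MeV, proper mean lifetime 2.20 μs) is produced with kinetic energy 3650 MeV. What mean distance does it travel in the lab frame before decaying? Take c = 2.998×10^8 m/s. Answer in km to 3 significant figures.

d ≈ 23.4 km

γ = 1 + K/(m₀c²) = 1 + 3650/105.7 = 35.532
β = √(1 − 1/γ²) = 0.99960
Dilated lifetime: γτ₀ = 35.532 × 2.20 μs = 78.170 μs
d = βc·γτ₀ = 0.99960 × (2.998×10^8 m/s) × 7.8170×10^-5 s = 23.4 km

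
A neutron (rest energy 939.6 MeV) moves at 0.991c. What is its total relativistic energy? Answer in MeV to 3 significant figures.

γ = 1/√(1 − 0.991²) = 7.4704
E = γm₀c² = 7.4704 × 939.6 MeV = 7020 MeV

E ≈ 7020 MeV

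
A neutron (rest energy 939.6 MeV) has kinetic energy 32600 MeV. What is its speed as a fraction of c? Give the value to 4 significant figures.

γ = 1 + K/(m₀c²) = 1 + 32600/939.6 = 35.6956
β = √(1 − 1/γ²) = 0.9996

β ≈ 0.9996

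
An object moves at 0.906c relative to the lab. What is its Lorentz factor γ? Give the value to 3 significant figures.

γ = 1/√(1 − β²) = 1/√(1 − 0.906²) = 1/√(0.17916) = 2.36

γ ≈ 2.36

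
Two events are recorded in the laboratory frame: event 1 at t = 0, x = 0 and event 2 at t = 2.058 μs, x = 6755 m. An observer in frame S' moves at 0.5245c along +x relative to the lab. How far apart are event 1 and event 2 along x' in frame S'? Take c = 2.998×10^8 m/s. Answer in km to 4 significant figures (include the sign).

γ = 1/√(1 − 0.5245²) = 1.17452
Δx' = γ(Δx − vΔt) = 1.17452 × (6755 m − 0.5245×(2.998×10^8 m/s)×2.058×10^-6 s)
= 1.17452 × (6431.39 m) = 7.554 km

Δx' ≈ 7.554 km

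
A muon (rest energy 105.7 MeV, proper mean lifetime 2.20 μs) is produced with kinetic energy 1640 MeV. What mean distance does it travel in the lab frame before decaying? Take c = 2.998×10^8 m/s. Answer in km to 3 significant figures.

d ≈ 10.9 km

γ = 1 + K/(m₀c²) = 1 + 1640/105.7 = 16.516
β = √(1 − 1/γ²) = 0.99817
Dilated lifetime: γτ₀ = 16.516 × 2.20 μs = 36.334 μs
d = βc·γτ₀ = 0.99817 × (2.998×10^8 m/s) × 3.6334×10^-5 s = 10.9 km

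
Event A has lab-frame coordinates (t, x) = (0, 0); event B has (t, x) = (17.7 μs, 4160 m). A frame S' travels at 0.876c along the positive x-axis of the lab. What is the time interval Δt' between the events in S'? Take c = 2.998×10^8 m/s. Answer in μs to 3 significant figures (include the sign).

Δt' ≈ 11.5 μs

γ = 1/√(1 − 0.876²) = 2.0734
Δt' = γ(Δt − vΔx/c²) = 2.0734 × (17.7 μs − 0.876×4160 m / (2.998×10^8 m/s))
= 2.0734 × (5.5447 μs) = 11.5 μs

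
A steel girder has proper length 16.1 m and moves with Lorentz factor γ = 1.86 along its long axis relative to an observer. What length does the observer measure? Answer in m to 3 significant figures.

γ = 1.86 (given)
Length contraction: L = L₀/γ = 16.1/1.86 = 8.66 m

L ≈ 8.66 m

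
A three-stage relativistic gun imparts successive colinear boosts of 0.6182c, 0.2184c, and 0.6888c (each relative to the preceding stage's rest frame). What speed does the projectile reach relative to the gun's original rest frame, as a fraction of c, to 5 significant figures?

u ≈ 0.94573c

Compose boost 2: (0.2184 + 0.6182)/(1 + 0.2184×0.6182) = 0.83660/1.135015 = 0.7370828
Compose boost 3: (0.6888 + 0.7370828)/(1 + 0.6888×0.7370828) = 1.425883/1.507703 = 0.94573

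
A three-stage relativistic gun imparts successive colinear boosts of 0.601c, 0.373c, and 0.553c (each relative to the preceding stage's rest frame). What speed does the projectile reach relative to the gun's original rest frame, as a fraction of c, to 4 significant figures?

u ≈ 0.9366c

Compose boost 2: (0.373 + 0.601)/(1 + 0.373×0.601) = 0.9740/1.22417 = 0.795639
Compose boost 3: (0.553 + 0.795639)/(1 + 0.553×0.795639) = 1.34864/1.43999 = 0.9366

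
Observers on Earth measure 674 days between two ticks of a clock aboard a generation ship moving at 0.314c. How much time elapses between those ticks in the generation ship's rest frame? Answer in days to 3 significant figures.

γ = 1/√(1 − 0.314²) = 1.0533
Proper time: τ₀ = Δt/γ = 674/1.0533 = 640 days

τ₀ ≈ 640 days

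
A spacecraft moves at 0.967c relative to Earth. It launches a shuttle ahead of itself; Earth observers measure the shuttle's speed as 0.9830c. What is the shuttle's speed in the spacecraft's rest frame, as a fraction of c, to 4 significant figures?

Inverse velocity addition: u' = (u − v)/(1 − uv/c²)
= (0.9830 − 0.967)/(1 − 0.9830×0.967) = 0.01600/0.0494390 = 0.3236

u' ≈ 0.3236c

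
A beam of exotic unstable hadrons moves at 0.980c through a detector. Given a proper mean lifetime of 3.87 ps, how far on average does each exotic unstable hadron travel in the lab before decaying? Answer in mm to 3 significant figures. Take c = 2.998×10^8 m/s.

γ = 1/√(1 − 0.980²) = 5.0252
Dilated lifetime: Δt = γτ₀ = 5.0252 × 3.87 ps = 19.447 ps
d = vΔt = 0.980c × 19.447 ps = 2.9380×10^8 m/s × 1.9447×10^-11 s = 5.71 mm

d ≈ 5.71 mm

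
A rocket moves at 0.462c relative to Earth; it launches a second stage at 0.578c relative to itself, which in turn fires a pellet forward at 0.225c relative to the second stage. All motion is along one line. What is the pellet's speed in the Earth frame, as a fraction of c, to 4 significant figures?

Compose boost 2: (0.578 + 0.462)/(1 + 0.578×0.462) = 1.040/1.26704 = 0.820813
Compose boost 3: (0.225 + 0.820813)/(1 + 0.225×0.820813) = 1.04581/1.18468 = 0.8828

u ≈ 0.8828c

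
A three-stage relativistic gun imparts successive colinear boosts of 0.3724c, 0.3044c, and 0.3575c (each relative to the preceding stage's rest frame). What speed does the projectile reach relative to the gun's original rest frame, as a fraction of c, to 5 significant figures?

Compose boost 2: (0.3044 + 0.3724)/(1 + 0.3044×0.3724) = 0.67680/1.113359 = 0.6078904
Compose boost 3: (0.3575 + 0.6078904)/(1 + 0.3575×0.6078904) = 0.9653904/1.217321 = 0.79305

u ≈ 0.79305c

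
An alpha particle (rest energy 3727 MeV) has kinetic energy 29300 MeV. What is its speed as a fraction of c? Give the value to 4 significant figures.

β ≈ 0.9936

γ = 1 + K/(m₀c²) = 1 + 29300/3727 = 8.86155
β = √(1 − 1/γ²) = 0.9936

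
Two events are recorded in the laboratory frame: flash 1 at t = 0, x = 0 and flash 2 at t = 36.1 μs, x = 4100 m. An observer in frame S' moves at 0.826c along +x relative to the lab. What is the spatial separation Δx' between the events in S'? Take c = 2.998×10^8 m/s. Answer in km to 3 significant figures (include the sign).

Δx' ≈ -8.59 km

γ = 1/√(1 − 0.826²) = 1.7741
Δx' = γ(Δx − vΔt) = 1.7741 × (4100 m − 0.826×(2.998×10^8 m/s)×36.1×10^-6 s)
= 1.7741 × (-4839.6 m) = -8.59 km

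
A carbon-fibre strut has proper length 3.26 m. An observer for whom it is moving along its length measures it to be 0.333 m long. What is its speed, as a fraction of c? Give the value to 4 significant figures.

γ = L₀/L = 3.26/0.333 = 9.78979
β = √(1 − 1/γ²) = 0.9948

β ≈ 0.9948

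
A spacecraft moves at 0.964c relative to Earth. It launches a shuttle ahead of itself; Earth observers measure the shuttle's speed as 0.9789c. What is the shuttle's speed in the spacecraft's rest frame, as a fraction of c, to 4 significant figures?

u' ≈ 0.2645c

Inverse velocity addition: u' = (u − v)/(1 − uv/c²)
= (0.9789 − 0.964)/(1 − 0.9789×0.964) = 0.01490/0.0563404 = 0.2645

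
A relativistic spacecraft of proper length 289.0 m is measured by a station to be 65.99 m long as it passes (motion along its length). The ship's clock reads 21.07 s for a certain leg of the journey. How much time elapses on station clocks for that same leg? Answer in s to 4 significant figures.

Δt ≈ 92.28 s

Length contraction ⇒ γ = L₀/L = 289.0/65.99 = 4.37945
Time dilation: Δt = γτ₀ = 4.37945 × 21.07 s = 92.28 s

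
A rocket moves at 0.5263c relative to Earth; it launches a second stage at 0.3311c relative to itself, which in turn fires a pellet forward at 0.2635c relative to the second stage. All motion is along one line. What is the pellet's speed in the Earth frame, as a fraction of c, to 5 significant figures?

u ≈ 0.83333c

Compose boost 2: (0.3311 + 0.5263)/(1 + 0.3311×0.5263) = 0.85740/1.174258 = 0.7301633
Compose boost 3: (0.2635 + 0.7301633)/(1 + 0.2635×0.7301633) = 0.9936633/1.192398 = 0.83333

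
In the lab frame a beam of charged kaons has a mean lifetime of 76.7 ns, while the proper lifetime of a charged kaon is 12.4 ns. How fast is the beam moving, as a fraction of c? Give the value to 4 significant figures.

γ = Δt/τ₀ = 76.7/12.4 = 6.18548
β = √(1 − 1/γ²) = √(1 − 1/6.18548²) = 0.9868

β ≈ 0.9868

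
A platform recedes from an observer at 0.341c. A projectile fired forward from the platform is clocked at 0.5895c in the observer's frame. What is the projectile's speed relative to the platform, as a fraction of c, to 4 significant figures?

u' ≈ 0.3110c

Inverse velocity addition: u' = (u − v)/(1 − uv/c²)
= (0.5895 − 0.341)/(1 − 0.5895×0.341) = 0.2485/0.798980 = 0.3110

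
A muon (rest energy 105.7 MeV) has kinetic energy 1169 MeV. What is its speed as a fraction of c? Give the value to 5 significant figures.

γ = 1 + K/(m₀c²) = 1 + 1169/105.7 = 12.05960
β = √(1 − 1/γ²) = 0.99656

β ≈ 0.99656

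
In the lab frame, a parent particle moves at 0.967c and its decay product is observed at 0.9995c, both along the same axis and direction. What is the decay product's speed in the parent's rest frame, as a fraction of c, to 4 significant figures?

u' ≈ 0.9706c

Inverse velocity addition: u' = (u − v)/(1 − uv/c²)
= (0.9995 − 0.967)/(1 − 0.9995×0.967) = 0.03250/0.0334835 = 0.9706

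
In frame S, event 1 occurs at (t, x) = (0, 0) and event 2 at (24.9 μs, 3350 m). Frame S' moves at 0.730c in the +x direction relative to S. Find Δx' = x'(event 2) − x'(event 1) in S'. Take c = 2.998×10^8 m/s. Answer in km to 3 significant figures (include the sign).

γ = 1/√(1 − 0.730²) = 1.4632
Δx' = γ(Δx − vΔt) = 1.4632 × (3350 m − 0.730×(2.998×10^8 m/s)×24.9×10^-6 s)
= 1.4632 × (-2099.5 m) = -3.07 km

Δx' ≈ -3.07 km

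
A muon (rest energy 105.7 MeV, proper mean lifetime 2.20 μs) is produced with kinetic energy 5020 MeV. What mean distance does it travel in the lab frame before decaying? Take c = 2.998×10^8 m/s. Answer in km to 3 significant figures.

γ = 1 + K/(m₀c²) = 1 + 5020/105.7 = 48.493
β = √(1 − 1/γ²) = 0.99979
Dilated lifetime: γτ₀ = 48.493 × 2.20 μs = 106.68 μs
d = βc·γτ₀ = 0.99979 × (2.998×10^8 m/s) × 0.00010668 s = 32.0 km

d ≈ 32.0 km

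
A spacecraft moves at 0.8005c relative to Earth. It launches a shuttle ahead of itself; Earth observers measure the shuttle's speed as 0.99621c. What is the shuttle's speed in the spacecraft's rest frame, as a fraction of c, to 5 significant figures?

u' ≈ 0.96631c

Inverse velocity addition: u' = (u − v)/(1 − uv/c²)
= (0.99621 − 0.8005)/(1 − 0.99621×0.8005) = 0.19571/0.2025339 = 0.96631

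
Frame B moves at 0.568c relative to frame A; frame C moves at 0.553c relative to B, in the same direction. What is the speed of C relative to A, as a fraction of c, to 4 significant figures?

u ≈ 0.8531c

Compose boost 2: (0.553 + 0.568)/(1 + 0.553×0.568) = 1.121/1.31410 = 0.8531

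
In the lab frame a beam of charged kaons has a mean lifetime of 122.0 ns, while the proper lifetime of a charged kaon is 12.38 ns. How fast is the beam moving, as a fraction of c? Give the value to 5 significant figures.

β ≈ 0.99484

γ = Δt/τ₀ = 122.0/12.38 = 9.854604
β = √(1 − 1/γ²) = √(1 − 1/9.854604²) = 0.99484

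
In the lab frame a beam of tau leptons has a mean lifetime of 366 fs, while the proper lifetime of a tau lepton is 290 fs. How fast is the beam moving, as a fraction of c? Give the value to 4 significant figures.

γ = Δt/τ₀ = 366/290 = 1.26207
β = √(1 − 1/γ²) = √(1 − 1/1.26207²) = 0.6101

β ≈ 0.6101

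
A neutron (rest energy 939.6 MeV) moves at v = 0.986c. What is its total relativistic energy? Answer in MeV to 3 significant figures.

γ = 1/√(1 − 0.986²) = 5.9972
E = γm₀c² = 5.9972 × 939.6 MeV = 5630 MeV

E ≈ 5630 MeV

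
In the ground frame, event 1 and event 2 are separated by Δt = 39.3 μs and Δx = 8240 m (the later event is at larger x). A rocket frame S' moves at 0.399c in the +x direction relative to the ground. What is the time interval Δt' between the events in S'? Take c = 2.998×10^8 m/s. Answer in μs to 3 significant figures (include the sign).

Δt' ≈ 30.9 μs

γ = 1/√(1 − 0.399²) = 1.0906
Δt' = γ(Δt − vΔx/c²) = 1.0906 × (39.3 μs − 0.399×8240 m / (2.998×10^8 m/s))
= 1.0906 × (28.333 μs) = 30.9 μs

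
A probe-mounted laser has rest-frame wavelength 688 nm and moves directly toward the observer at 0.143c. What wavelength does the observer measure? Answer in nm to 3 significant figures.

Relativistic Doppler: λ_obs = λ_src √((1−β)/(1+β))
= 688 × √(0.85700/1.1430) = 688 × 0.86590 = 596 nm

λ_obs ≈ 596 nm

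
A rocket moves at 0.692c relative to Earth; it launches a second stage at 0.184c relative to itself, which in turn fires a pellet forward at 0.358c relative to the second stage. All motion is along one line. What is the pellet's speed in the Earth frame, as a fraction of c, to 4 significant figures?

Compose boost 2: (0.184 + 0.692)/(1 + 0.184×0.692) = 0.8760/1.12733 = 0.777059
Compose boost 3: (0.358 + 0.777059)/(1 + 0.358×0.777059) = 1.13506/1.27819 = 0.8880

u ≈ 0.8880c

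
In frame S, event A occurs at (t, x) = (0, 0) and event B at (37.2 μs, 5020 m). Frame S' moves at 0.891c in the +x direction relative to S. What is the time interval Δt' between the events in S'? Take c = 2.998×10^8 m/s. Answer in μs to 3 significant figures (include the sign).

Δt' ≈ 49.1 μs

γ = 1/√(1 − 0.891²) = 2.2026
Δt' = γ(Δt − vΔx/c²) = 2.2026 × (37.2 μs − 0.891×5020 m / (2.998×10^8 m/s))
= 2.2026 × (22.281 μs) = 49.1 μs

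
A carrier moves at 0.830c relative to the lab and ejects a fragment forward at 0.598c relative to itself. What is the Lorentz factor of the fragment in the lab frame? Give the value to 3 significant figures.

u_lab = (0.598 + 0.830)/(1 + 0.598×0.830) = 1.428/1.49634 = 0.954329
γ = 1/√(1 − 0.954329²) = 3.35

γ ≈ 3.35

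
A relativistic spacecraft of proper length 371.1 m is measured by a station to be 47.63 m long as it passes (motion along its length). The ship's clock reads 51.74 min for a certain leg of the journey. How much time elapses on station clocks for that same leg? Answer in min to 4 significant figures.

Length contraction ⇒ γ = L₀/L = 371.1/47.63 = 7.79131
Time dilation: Δt = γτ₀ = 7.79131 × 51.74 min = 403.1 min

Δt ≈ 403.1 min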